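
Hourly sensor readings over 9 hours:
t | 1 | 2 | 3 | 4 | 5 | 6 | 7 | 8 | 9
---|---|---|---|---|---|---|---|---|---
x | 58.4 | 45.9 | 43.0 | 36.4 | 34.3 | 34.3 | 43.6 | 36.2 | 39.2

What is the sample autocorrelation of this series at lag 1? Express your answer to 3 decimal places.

Mean x̄ = (58.4 + 45.9 + 43.0 + 36.4 + 34.3 + 34.3 + 43.6 + 36.2 + 39.2)/9 = 41.2556
Numerator Σ_{t=1}^{8}(x_t−x̄)(x_{t+1}−x̄) = 143.6436
Denominator Σ(x_t−x̄)² = 474.1622
r_1 = 143.6436 / 474.1622 = 0.303

0.303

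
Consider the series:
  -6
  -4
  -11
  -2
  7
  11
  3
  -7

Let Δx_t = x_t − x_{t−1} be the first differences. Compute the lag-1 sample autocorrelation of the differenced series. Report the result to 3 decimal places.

First differences Δx: 2, -7, 9, 9, 4, -8, -10
Mean of differences = -0.1429
Numerator Σ(Δx_t−Δx̄)(Δx_{t+1}−Δx̄) = 88.9796
Denominator Σ(Δx_t−Δx̄)² = 394.8571
r_1(Δx) = 88.9796 / 394.8571 = 0.225

0.225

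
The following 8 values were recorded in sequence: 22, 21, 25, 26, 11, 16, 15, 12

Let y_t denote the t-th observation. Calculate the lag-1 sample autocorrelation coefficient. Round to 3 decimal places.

Mean ȳ = (22 + 21 + 25 + 26 + 11 + 16 + 15 + 12)/8 = 18.5000
Deviations from mean: 3.5000, 2.5000, 6.5000, 7.5000, -7.5000, -2.5000, -3.5000, -6.5000
Σ(y_t−ȳ)(y_{t+1}−ȳ) = (8.7500) + (16.2500) + (48.7500) + (-56.2500) + (18.7500) + (8.7500) + (22.7500) = 67.7500
Denominator Σ(y_t−ȳ)² = 234.0000
r_1 = 67.7500 / 234.0000 = 0.290

0.290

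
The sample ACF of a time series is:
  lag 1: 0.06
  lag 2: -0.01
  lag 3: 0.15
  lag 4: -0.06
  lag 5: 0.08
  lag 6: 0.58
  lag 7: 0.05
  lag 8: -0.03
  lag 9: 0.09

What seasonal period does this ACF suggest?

6

The largest autocorrelation is r_6 = 0.58; the remaining lags stay at or below 0.15.
The dominant spike at lag 6 indicates a seasonal period of 6.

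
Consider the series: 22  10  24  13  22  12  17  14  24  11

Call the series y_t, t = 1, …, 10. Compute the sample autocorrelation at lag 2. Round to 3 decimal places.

Mean ȳ = (22 + 10 + 24 + 13 + 22 + 12 + 17 + 14 + 24 + 11)/10 = 16.9000
Numerator Σ_{t=1}^{8}(y_t−ȳ)(y_{t+2}−ȳ) = 150.9800
Denominator Σ(y_t−ȳ)² = 282.9000
r_2 = 150.9800 / 282.9000 = 0.534

0.534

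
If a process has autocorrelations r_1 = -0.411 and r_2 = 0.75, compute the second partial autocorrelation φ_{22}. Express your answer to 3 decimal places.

φ_{22} = (r_2 − r_1²) / (1 − r_1²)
r_1² = (-0.411)² = 0.168921
Numerator = 0.75 − 0.1689 = 0.5811; denominator = 1 − 0.1689 = 0.8311
φ_{22} = 0.5811 / 0.8311 = 0.699

0.699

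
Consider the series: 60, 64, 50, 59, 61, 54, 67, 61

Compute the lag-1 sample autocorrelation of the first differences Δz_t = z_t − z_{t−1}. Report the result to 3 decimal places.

First differences Δz: 4, -14, 9, 2, -7, 13, -6
Mean of differences = 0.1429
Numerator Σ(Δz_t−Δz̄)(Δz_{t+1}−Δz̄) = -347.4490
Denominator Σ(Δz_t−Δz̄)² = 550.8571
r_1(Δz) = -347.4490 / 550.8571 = -0.631

-0.631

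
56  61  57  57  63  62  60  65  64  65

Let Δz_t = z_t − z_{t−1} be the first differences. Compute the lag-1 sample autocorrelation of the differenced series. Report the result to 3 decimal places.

-0.440

First differences Δz: 5, -4, 0, 6, -1, -2, 5, -1, 1
Mean of differences = 1.0000
Numerator Σ(Δz_t−Δz̄)(Δz_{t+1}−Δz̄) = -44.0000
Denominator Σ(Δz_t−Δz̄)² = 100.0000
r_1(Δz) = -44.0000 / 100.0000 = -0.440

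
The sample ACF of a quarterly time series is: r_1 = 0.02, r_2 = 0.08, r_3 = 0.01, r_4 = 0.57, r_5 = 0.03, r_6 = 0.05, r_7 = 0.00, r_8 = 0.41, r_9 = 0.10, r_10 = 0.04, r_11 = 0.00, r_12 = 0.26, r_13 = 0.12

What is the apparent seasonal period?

The largest autocorrelation is r_4 = 0.57, with weaker echoes at lags 8 (0.41) and 12 (0.26); the remaining lags stay at or below 0.12.
The dominant spike at lag 4 indicates a seasonal period of 4.

4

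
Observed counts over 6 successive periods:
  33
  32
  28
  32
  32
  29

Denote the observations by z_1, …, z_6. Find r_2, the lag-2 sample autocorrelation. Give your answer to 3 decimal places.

-0.500

Mean z̄ = (33 + 32 + 28 + 32 + 32 + 29)/6 = 31.0000
Σ(z_t−z̄)(z_{t+2}−z̄) = (-6.0000) + (1.0000) + (-3.0000) + (-2.0000) = -10.0000
Denominator Σ(z_t−z̄)² = 20.0000
r_2 = -10.0000 / 20.0000 = -0.500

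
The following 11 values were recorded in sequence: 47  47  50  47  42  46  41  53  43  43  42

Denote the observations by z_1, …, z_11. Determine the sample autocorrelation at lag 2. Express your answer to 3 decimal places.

0.104

Mean z̄ = (47 + 47 + 50 + 47 + 42 + 46 + 41 + 53 + 43 + 43 + 42)/11 = 45.5455
Numerator Σ_{t=1}^{9}(z_t−z̄)(z_{t+2}−z̄) = 14.5868
Denominator Σ(z_t−z̄)² = 140.7273
r_2 = 14.5868 / 140.7273 = 0.104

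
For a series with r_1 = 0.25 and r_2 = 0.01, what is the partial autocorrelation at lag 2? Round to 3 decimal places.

-0.056

φ_{22} = (r_2 − r_1²) / (1 − r_1²)
r_1² = (0.25)² = 0.0625
Numerator = 0.01 − 0.0625 = -0.0525; denominator = 1 − 0.0625 = 0.9375
φ_{22} = -0.0525 / 0.9375 = -0.056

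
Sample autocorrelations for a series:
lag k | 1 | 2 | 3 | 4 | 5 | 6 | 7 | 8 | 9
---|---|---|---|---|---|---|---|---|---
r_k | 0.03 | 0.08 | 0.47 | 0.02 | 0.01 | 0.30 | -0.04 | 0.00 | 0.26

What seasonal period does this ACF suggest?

3

The largest autocorrelation is r_3 = 0.47, with weaker echoes at lags 6 (0.30) and 9 (0.26); the remaining lags stay at or below 0.08.
The dominant spike at lag 3 indicates a seasonal period of 3.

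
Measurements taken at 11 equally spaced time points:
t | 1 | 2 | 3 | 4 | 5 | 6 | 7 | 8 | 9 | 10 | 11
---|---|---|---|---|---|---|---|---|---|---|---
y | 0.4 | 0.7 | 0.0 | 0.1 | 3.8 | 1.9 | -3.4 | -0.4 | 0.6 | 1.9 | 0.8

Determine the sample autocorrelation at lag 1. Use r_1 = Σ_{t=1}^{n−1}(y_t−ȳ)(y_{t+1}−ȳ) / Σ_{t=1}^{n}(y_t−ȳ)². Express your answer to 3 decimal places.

0.059

Mean ȳ = (0.4 + 0.7 + 0.0 + 0.1 + 3.8 + 1.9 − 3.4 − 0.4 + 0.6 + 1.9 + 0.8)/11 = 0.5818
Numerator Σ_{t=1}^{10}(y_t−ȳ)(y_{t+1}−ȳ) = 1.8360
Denominator Σ(y_t−ȳ)² = 31.3164
r_1 = 1.8360 / 31.3164 = 0.059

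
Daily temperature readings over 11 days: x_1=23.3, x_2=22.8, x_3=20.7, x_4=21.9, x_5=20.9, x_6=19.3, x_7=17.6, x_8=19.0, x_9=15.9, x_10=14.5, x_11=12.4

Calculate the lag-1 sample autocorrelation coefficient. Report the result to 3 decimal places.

0.626

Mean x̄ = (23.3 + 22.8 + 20.7 + 21.9 + 20.9 + 19.3 + 17.6 + 19.0 + 15.9 + 14.5 + 12.4)/11 = 18.9364
Numerator Σ_{t=1}^{10}(x_t−x̄)(x_{t+1}−x̄) = 77.1378
Denominator Σ(x_t−x̄)² = 123.2655
r_1 = 77.1378 / 123.2655 = 0.626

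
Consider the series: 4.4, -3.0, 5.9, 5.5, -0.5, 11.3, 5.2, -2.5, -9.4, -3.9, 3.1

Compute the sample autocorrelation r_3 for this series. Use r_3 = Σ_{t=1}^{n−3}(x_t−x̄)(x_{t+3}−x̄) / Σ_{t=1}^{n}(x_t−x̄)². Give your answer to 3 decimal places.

Mean x̄ = (4.4 − 3.0 + 5.9 + 5.5 − 0.5 + 11.3 + 5.2 − 2.5 − 9.4 − 3.9 + 3.1)/11 = 1.4636
Numerator Σ_{t=1}^{8}(x_t−x̄)(x_{t+3}−x̄) = -46.2658
Denominator Σ(x_t−x̄)² = 344.2655
r_3 = -46.2658 / 344.2655 = -0.134

-0.134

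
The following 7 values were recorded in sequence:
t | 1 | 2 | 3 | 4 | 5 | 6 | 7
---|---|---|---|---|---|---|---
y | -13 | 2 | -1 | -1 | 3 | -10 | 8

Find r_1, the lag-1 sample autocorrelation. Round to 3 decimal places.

-0.473

Mean ȳ = (-13 + 2 − 1 − 1 + 3 − 10 + 8)/7 = -1.7143
Σ(y_t−ȳ)(y_{t+1}−ȳ) = (-41.9184) + (2.6531) + (0.5102) + (3.3673) + (-39.0612) + (-80.4898) = -154.9388
Denominator Σ(y_t−ȳ)² = 327.4286
r_1 = -154.9388 / 327.4286 = -0.473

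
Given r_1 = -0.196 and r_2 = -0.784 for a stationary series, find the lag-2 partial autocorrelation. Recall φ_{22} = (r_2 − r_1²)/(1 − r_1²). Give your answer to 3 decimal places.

φ_{22} = (r_2 − r_1²) / (1 − r_1²)
r_1² = (-0.196)² = 0.038416
Numerator = -0.784 − 0.0384 = -0.8224; denominator = 1 − 0.0384 = 0.9616
φ_{22} = -0.8224 / 0.9616 = -0.855

-0.855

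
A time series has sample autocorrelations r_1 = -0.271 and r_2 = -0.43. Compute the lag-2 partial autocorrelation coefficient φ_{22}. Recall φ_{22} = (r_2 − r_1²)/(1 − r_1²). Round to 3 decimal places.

-0.543

φ_{22} = (r_2 − r_1²) / (1 − r_1²)
r_1² = (-0.271)² = 0.073441
Numerator = -0.43 − 0.0734 = -0.5034; denominator = 1 − 0.0734 = 0.9266
φ_{22} = -0.5034 / 0.9266 = -0.543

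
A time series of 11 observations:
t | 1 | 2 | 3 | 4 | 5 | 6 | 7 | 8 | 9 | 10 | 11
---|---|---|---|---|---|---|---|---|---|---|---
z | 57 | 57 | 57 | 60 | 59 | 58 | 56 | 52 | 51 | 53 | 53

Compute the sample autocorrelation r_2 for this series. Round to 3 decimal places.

Mean z̄ = (57 + 57 + 57 + 60 + 59 + 58 + 56 + 52 + 51 + 53 + 53)/11 = 55.7273
Numerator Σ_{t=1}^{9}(z_t−z̄)(z_{t+2}−z̄) = 35.1240
Denominator Σ(z_t−z̄)² = 90.1818
r_2 = 35.1240 / 90.1818 = 0.389

0.389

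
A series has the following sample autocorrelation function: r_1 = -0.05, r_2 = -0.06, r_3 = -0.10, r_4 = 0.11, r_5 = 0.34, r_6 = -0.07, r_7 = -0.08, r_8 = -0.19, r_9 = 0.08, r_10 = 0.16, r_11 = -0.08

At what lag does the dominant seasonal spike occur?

The largest autocorrelation is r_5 = 0.34, with a weaker echo at lag 10 (0.16); the remaining lags stay at or below 0.11.
The dominant spike at lag 5 indicates a seasonal period of 5.

5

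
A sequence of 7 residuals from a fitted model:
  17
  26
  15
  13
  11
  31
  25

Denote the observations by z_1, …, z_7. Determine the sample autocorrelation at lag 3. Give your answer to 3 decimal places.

Mean z̄ = (17 + 26 + 15 + 13 + 11 + 31 + 25)/7 = 19.7143
Deviations from mean: -2.7143, 6.2857, -4.7143, -6.7143, -8.7143, 11.2857, 5.2857
Numerator Σ_{t=1}^{4}(z_t−z̄)(z_{t+3}−z̄) = -125.2449
Denominator Σ(z_t−z̄)² = 345.4286
r_3 = -125.2449 / 345.4286 = -0.363

-0.363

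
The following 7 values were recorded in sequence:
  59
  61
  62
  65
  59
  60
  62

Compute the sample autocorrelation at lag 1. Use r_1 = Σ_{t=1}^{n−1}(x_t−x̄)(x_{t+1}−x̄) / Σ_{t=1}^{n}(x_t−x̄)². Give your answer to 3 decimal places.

Mean x̄ = (59 + 61 + 62 + 65 + 59 + 60 + 62)/7 = 61.1429
Deviations from mean: -2.1429, -0.1429, 0.8571, 3.8571, -2.1429, -1.1429, 0.8571
Σ(x_t−x̄)(x_{t+1}−x̄) = (0.3061) + (-0.1224) + (3.3061) + (-8.2653) + (2.4490) + (-0.9796) = -3.3061
Denominator Σ(x_t−x̄)² = 26.8571
r_1 = -3.3061 / 26.8571 = -0.123

-0.123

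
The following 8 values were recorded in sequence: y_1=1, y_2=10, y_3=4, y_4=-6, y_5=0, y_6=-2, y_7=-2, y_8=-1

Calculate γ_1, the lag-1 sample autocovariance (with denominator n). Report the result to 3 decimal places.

Mean ȳ = (1 + 10 + 4 − 6 + 0 − 2 − 2 − 1)/8 = 0.5000
Deviations: 0.5000, 9.5000, 3.5000, -6.5000, -0.5000, -2.5000, -2.5000, -1.5000
Σ_{t=1}^{7}(y_t−ȳ)(y_{t+1}−ȳ) = 29.7500
γ_1 = 29.7500 / 8 = 3.719

3.719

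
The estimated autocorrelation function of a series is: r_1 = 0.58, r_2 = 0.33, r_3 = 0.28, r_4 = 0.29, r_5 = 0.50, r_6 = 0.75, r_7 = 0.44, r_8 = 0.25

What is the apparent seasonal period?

The largest autocorrelation is r_6 = 0.75; the remaining lags stay at or below 0.58. The elevated value at lag 1 (0.58), dropping to 0.33 at lag 2, reflects decaying short-term dependence rather than seasonality.
The dominant spike at lag 6 indicates a seasonal period of 6.

6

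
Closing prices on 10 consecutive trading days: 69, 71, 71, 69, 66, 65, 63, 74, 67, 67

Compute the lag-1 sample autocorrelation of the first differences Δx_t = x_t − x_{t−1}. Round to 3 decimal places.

First differences Δx: 2, 0, -2, -3, -1, -2, 11, -7, 0
Mean of differences = -0.2222
Numerator Σ(Δx_t−Δx̄)(Δx_{t+1}−Δx̄) = -88.9383
Denominator Σ(Δx_t−Δx̄)² = 191.5556
r_1(Δx) = -88.9383 / 191.5556 = -0.464

-0.464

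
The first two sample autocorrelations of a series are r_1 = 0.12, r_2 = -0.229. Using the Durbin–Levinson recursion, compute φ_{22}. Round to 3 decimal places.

-0.247

φ_{22} = (r_2 − r_1²) / (1 − r_1²)
r_1² = (0.12)² = 0.0144
Numerator = -0.229 − 0.0144 = -0.2434; denominator = 1 − 0.0144 = 0.9856
φ_{22} = -0.2434 / 0.9856 = -0.247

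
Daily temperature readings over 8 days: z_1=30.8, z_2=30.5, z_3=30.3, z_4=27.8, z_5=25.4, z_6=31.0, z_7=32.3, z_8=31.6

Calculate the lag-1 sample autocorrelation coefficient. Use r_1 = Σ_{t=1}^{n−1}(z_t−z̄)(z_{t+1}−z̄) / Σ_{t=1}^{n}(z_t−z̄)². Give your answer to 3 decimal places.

Mean z̄ = (30.8 + 30.5 + 30.3 + 27.8 + 25.4 + 31.0 + 32.3 + 31.6)/8 = 29.9625
Deviations from mean: 0.8375, 0.5375, 0.3375, -2.1625, -4.5625, 1.0375, 2.3375, 1.6375
Numerator Σ_{t=1}^{7}(z_t−z̄)(z_{t+1}−z̄) = 11.2873
Denominator Σ(z_t−z̄)² = 35.8188
r_1 = 11.2873 / 35.8188 = 0.315

0.315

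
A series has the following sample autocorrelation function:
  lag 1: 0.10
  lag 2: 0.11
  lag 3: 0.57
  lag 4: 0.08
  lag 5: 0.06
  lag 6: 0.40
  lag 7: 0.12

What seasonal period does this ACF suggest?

The largest autocorrelation is r_3 = 0.57, with a weaker echo at lag 6 (0.40); the remaining lags stay at or below 0.12.
The dominant spike at lag 3 indicates a seasonal period of 3.

3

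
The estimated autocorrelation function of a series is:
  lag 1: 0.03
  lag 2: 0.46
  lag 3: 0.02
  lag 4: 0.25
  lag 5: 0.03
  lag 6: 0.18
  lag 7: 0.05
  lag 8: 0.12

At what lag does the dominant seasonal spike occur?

2

The largest autocorrelation is r_2 = 0.46, with weaker echoes at lags 4 (0.25) and 6 (0.18); the remaining lags stay at or below 0.12.
The dominant spike at lag 2 indicates a seasonal period of 2.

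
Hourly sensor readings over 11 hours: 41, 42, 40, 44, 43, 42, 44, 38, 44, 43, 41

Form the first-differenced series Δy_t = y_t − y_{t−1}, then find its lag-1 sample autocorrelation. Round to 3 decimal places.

-0.644

First differences Δy: 1, -2, 4, -1, -1, 2, -6, 6, -1, -2
Mean of differences = 0.0000
Numerator Σ(Δy_t−Δȳ)(Δy_{t+1}−Δȳ) = -67.0000
Denominator Σ(Δy_t−Δȳ)² = 104.0000
r_1(Δy) = -67.0000 / 104.0000 = -0.644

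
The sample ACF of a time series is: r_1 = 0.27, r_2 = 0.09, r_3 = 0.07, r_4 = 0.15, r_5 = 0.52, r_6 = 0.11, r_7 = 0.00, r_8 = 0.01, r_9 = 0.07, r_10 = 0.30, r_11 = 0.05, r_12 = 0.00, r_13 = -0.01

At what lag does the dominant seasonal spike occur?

The largest autocorrelation is r_5 = 0.52, with a weaker echo at lag 10 (0.30); the remaining lags stay at or below 0.27. The elevated value at lag 1 (0.27), dropping to 0.09 at lag 2, reflects decaying short-term dependence rather than seasonality.
The dominant spike at lag 5 indicates a seasonal period of 5.

5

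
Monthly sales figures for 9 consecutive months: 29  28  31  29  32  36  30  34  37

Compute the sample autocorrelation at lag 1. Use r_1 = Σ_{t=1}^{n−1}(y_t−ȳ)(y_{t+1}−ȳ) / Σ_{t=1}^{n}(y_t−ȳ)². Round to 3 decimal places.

Mean ȳ = (29 + 28 + 31 + 29 + 32 + 36 + 30 + 34 + 37)/9 = 31.7778
Numerator Σ_{t=1}^{8}(y_t−ȳ)(y_{t+1}−ȳ) = 16.0617
Denominator Σ(y_t−ȳ)² = 83.5556
r_1 = 16.0617 / 83.5556 = 0.192

0.192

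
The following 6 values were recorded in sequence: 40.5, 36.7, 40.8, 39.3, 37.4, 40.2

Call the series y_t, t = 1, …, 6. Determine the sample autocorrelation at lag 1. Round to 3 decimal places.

Mean ȳ = (40.5 + 36.7 + 40.8 + 39.3 + 37.4 + 40.2)/6 = 39.1500
Deviations from mean: 1.3500, -2.4500, 1.6500, 0.1500, -1.7500, 1.0500
Numerator Σ_{t=1}^{5}(y_t−ȳ)(y_{t+1}−ȳ) = -9.2025
Denominator Σ(y_t−ȳ)² = 14.7350
r_1 = -9.2025 / 14.7350 = -0.625

-0.625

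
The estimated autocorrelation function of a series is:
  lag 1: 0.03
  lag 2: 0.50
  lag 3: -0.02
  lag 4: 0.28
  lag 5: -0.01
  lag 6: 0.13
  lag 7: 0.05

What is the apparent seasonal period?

The largest autocorrelation is r_2 = 0.50, with a weaker echo at lag 4 (0.28); the remaining lags stay at or below 0.13.
The dominant spike at lag 2 indicates a seasonal period of 2.

2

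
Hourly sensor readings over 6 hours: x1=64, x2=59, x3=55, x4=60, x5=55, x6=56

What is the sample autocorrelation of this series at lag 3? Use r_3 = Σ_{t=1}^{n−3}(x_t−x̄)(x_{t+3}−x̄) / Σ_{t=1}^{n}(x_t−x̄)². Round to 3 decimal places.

0.237

Mean x̄ = (64 + 59 + 55 + 60 + 55 + 56)/6 = 58.1667
Deviations from mean: 5.8333, 0.8333, -3.1667, 1.8333, -3.1667, -2.1667
Numerator Σ_{t=1}^{3}(x_t−x̄)(x_{t+3}−x̄) = 14.9167
Denominator Σ(x_t−x̄)² = 62.8333
r_3 = 14.9167 / 62.8333 = 0.237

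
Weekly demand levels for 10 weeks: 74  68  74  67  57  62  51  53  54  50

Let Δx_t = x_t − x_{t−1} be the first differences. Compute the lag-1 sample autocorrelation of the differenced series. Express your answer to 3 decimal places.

First differences Δx: -6, 6, -7, -10, 5, -11, 2, 1, -4
Mean of differences = -2.6667
Numerator Σ(Δx_t−Δx̄)(Δx_{t+1}−Δx̄) = -181.4444
Denominator Σ(Δx_t−Δx̄)² = 324.0000
r_1(Δx) = -181.4444 / 324.0000 = -0.560

-0.560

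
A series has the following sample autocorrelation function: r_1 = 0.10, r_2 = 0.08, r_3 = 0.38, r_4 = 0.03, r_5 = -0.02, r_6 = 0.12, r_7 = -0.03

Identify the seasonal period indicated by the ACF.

3

The largest autocorrelation is r_3 = 0.38; the remaining lags stay at or below 0.12.
The dominant spike at lag 3 indicates a seasonal period of 3.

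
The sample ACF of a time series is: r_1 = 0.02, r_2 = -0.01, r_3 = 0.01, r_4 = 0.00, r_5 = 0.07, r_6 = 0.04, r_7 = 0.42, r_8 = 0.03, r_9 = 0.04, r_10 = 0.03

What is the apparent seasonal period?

The largest autocorrelation is r_7 = 0.42; the remaining lags stay at or below 0.07.
The dominant spike at lag 7 indicates a seasonal period of 7.

7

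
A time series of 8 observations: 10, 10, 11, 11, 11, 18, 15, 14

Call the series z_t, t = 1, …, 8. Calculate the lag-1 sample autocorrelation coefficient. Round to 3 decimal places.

0.409

Mean z̄ = (10 + 10 + 11 + 11 + 11 + 18 + 15 + 14)/8 = 12.5000
Deviations from mean: -2.5000, -2.5000, -1.5000, -1.5000, -1.5000, 5.5000, 2.5000, 1.5000
Σ(z_t−z̄)(z_{t+1}−z̄) = (6.2500) + (3.7500) + (2.2500) + (2.2500) + (-8.2500) + (13.7500) + (3.7500) = 23.7500
Denominator Σ(z_t−z̄)² = 58.0000
r_1 = 23.7500 / 58.0000 = 0.409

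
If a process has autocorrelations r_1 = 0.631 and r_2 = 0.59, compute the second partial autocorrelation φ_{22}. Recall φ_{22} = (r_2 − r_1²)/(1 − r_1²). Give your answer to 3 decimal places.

φ_{22} = (r_2 − r_1²) / (1 − r_1²)
r_1² = (0.631)² = 0.398161
Numerator = 0.59 − 0.3982 = 0.1918; denominator = 1 − 0.3982 = 0.6018
φ_{22} = 0.1918 / 0.6018 = 0.319

0.319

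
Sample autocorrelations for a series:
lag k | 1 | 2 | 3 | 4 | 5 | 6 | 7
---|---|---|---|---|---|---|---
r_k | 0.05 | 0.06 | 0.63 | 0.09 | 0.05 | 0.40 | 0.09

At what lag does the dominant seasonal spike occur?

The largest autocorrelation is r_3 = 0.63, with a weaker echo at lag 6 (0.40); the remaining lags stay at or below 0.09.
The dominant spike at lag 3 indicates a seasonal period of 3.

3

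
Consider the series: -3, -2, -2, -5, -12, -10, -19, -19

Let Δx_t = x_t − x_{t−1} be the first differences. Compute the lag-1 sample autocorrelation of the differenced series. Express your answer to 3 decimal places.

-0.513

First differences Δx: 1, 0, -3, -7, 2, -9, 0
Mean of differences = -2.2857
Numerator Σ(Δx_t−Δx̄)(Δx_{t+1}−Δx̄) = -55.0816
Denominator Σ(Δx_t−Δx̄)² = 107.4286
r_1(Δx) = -55.0816 / 107.4286 = -0.513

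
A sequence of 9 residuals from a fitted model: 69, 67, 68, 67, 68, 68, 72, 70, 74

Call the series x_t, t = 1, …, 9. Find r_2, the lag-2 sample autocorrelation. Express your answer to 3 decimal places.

0.403

Mean x̄ = (69 + 67 + 68 + 67 + 68 + 68 + 72 + 70 + 74)/9 = 69.2222
Numerator Σ_{t=1}^{7}(x_t−x̄)(x_{t+2}−x̄) = 18.3457
Denominator Σ(x_t−x̄)² = 45.5556
r_2 = 18.3457 / 45.5556 = 0.403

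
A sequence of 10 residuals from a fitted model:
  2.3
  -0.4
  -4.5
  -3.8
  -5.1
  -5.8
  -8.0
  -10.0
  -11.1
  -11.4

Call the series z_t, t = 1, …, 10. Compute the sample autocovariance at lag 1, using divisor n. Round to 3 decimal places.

11.599

Mean z̄ = (2.3 − 0.4 − 4.5 − 3.8 − 5.1 − 5.8 − 8.0 − 10.0 − 11.1 − 11.4)/10 = -5.7800
Σ_{t=1}^{9}(z_t−z̄)(z_{t+1}−z̄) = 115.9856
γ_1 = 115.9856 / 10 = 11.599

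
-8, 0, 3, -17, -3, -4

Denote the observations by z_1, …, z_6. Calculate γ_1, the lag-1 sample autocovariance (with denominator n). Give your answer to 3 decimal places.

Mean z̄ = (-8 + 0 + 3 − 17 − 3 − 4)/6 = -4.8333
Σ_{t=1}^{5}(z_t−z̄)(z_{t+1}−z̄) = -93.5278
γ_1 = -93.5278 / 6 = -15.588

-15.588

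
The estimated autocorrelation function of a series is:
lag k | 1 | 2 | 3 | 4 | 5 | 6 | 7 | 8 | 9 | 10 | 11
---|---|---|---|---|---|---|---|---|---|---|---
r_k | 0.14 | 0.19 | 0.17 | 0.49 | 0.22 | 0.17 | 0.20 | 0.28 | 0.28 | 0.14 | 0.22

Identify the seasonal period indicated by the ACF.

4

The largest autocorrelation is r_4 = 0.49; the remaining lags stay at or below 0.28.
The dominant spike at lag 4 indicates a seasonal period of 4.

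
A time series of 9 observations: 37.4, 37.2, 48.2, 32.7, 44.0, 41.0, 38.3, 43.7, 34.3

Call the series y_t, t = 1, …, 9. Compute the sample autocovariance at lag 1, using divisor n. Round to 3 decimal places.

Mean ȳ = (37.4 + 37.2 + 48.2 + 32.7 + 44.0 + 41.0 + 38.3 + 43.7 + 34.3)/9 = 39.6444
Σ_{t=1}^{8}(y_t−ȳ)(y_{t+1}−ȳ) = -128.1331
γ_1 = -128.1331 / 9 = -14.237

-14.237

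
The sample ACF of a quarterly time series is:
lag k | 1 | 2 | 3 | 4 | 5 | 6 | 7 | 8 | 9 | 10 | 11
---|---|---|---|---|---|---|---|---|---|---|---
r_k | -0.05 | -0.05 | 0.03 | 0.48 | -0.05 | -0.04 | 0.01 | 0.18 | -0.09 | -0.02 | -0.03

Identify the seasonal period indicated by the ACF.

4

The largest autocorrelation is r_4 = 0.48, with a weaker echo at lag 8 (0.18); the remaining lags stay at or below 0.03.
The dominant spike at lag 4 indicates a seasonal period of 4.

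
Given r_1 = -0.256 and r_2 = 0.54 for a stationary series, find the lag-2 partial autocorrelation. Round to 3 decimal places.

0.508

φ_{22} = (r_2 − r_1²) / (1 − r_1²)
r_1² = (-0.256)² = 0.065536
Numerator = 0.54 − 0.0655 = 0.4745; denominator = 1 − 0.0655 = 0.9345
φ_{22} = 0.4745 / 0.9345 = 0.508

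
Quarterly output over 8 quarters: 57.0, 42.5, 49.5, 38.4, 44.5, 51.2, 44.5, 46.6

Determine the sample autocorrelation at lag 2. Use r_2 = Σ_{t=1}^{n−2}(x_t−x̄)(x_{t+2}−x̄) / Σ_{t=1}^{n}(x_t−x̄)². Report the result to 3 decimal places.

Mean x̄ = (57.0 + 42.5 + 49.5 + 38.4 + 44.5 + 51.2 + 44.5 + 46.6)/8 = 46.7750
Σ(x_t−x̄)(x_{t+2}−x̄) = (27.8631) + (35.8031) + (-6.1994) + (-37.0594) + (5.1756) + (-0.7744) = 24.8088
Denominator Σ(x_t−x̄)² = 230.3550
r_2 = 24.8088 / 230.3550 = 0.108

0.108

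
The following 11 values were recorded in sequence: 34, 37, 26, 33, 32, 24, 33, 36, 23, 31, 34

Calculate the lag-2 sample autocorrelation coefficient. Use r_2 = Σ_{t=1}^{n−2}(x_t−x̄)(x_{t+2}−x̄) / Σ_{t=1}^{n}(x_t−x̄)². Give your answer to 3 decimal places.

Mean x̄ = (34 + 37 + 26 + 33 + 32 + 24 + 33 + 36 + 23 + 31 + 34)/11 = 31.1818
Numerator Σ_{t=1}^{9}(x_t−x̄)(x_{t+2}−x̄) = -93.2479
Denominator Σ(x_t−x̄)² = 225.6364
r_2 = -93.2479 / 225.6364 = -0.413

-0.413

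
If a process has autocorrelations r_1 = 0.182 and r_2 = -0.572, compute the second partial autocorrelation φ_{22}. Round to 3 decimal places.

-0.626

φ_{22} = (r_2 − r_1²) / (1 − r_1²)
r_1² = (0.182)² = 0.033124
Numerator = -0.572 − 0.0331 = -0.6051; denominator = 1 − 0.0331 = 0.9669
φ_{22} = -0.6051 / 0.9669 = -0.626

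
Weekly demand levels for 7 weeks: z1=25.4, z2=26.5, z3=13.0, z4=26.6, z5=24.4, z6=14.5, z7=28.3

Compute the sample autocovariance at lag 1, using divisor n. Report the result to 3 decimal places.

-16.843

Mean z̄ = (25.4 + 26.5 + 13.0 + 26.6 + 24.4 + 14.5 + 28.3)/7 = 22.6714
Deviations: 2.7286, 3.8286, -9.6714, 3.9286, 1.7286, -8.1714, 5.6286
Σ_{t=1}^{6}(z_t−z̄)(z_{t+1}−z̄) = -117.9037
γ_1 = -117.9037 / 7 = -16.843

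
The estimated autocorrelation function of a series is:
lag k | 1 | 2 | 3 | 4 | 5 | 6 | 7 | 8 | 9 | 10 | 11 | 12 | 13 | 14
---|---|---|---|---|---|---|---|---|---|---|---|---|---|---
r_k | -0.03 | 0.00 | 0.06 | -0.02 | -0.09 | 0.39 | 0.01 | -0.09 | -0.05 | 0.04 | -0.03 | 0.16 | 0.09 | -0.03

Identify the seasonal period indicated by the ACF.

The largest autocorrelation is r_6 = 0.39, with a weaker echo at lag 12 (0.16); the remaining lags stay at or below 0.09.
The dominant spike at lag 6 indicates a seasonal period of 6.

6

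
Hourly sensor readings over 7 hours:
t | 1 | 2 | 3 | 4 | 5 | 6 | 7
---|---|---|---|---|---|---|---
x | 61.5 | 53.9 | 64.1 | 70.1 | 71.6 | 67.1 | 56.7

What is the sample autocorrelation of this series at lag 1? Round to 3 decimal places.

0.283

Mean x̄ = (61.5 + 53.9 + 64.1 + 70.1 + 71.6 + 67.1 + 56.7)/7 = 63.5714
Deviations from mean: -2.0714, -9.6714, 0.5286, 6.5286, 8.0286, 3.5286, -6.8714
Numerator Σ_{t=1}^{6}(x_t−x̄)(x_{t+1}−x̄) = 74.8706
Denominator Σ(x_t−x̄)² = 264.8543
r_1 = 74.8706 / 264.8543 = 0.283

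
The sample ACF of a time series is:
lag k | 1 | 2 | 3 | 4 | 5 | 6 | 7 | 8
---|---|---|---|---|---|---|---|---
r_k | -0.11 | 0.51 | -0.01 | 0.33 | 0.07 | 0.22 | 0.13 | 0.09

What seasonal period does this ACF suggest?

2

The largest autocorrelation is r_2 = 0.51, with weaker echoes at lags 4 (0.33) and 6 (0.22); the remaining lags stay at or below 0.13.
The dominant spike at lag 2 indicates a seasonal period of 2.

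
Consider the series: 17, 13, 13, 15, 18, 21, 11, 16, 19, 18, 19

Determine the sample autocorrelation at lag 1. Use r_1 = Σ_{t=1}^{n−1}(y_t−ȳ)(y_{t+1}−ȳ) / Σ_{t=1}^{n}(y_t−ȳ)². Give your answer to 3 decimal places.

Mean ȳ = (17 + 13 + 13 + 15 + 18 + 21 + 11 + 16 + 19 + 18 + 19)/11 = 16.3636
Numerator Σ_{t=1}^{10}(y_t−ȳ)(y_{t+1}−ȳ) = 3.8678
Denominator Σ(y_t−ȳ)² = 94.5455
r_1 = 3.8678 / 94.5455 = 0.041

0.041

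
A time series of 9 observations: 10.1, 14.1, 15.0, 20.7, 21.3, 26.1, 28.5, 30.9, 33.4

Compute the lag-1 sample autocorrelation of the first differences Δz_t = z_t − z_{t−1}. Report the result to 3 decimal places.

First differences Δz: 4.0, 0.9, 5.7, 0.6, 4.8, 2.4, 2.4, 2.5
Mean of differences = 2.9125
Numerator Σ(Δz_t−Δz̄)(Δz_{t+1}−Δz̄) = -19.1027
Denominator Σ(Δz_t−Δz̄)² = 22.6088
r_1(Δz) = -19.1027 / 22.6088 = -0.845

-0.845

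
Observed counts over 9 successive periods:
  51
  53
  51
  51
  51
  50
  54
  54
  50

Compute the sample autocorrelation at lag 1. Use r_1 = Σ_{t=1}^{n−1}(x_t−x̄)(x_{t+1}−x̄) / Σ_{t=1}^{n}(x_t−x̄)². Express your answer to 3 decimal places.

-0.106

Mean x̄ = (51 + 53 + 51 + 51 + 51 + 50 + 54 + 54 + 50)/9 = 51.6667
Numerator Σ_{t=1}^{8}(x_t−x̄)(x_{t+1}−x̄) = -2.1111
Denominator Σ(x_t−x̄)² = 20.0000
r_1 = -2.1111 / 20.0000 = -0.106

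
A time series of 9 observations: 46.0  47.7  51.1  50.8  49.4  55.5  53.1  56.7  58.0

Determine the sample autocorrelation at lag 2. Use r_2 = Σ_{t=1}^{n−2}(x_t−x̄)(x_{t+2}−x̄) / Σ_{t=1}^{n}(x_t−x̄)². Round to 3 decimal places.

Mean x̄ = (46.0 + 47.7 + 51.1 + 50.8 + 49.4 + 55.5 + 53.1 + 56.7 + 58.0)/9 = 52.0333
Σ(x_t−x̄)(x_{t+2}−x̄) = (5.6311) + (5.3444) + (2.4578) + (-4.2756) + (-2.8089) + (16.1778) + (6.3644) = 28.8911
Denominator Σ(x_t−x̄)² = 135.0400
r_2 = 28.8911 / 135.0400 = 0.214

0.214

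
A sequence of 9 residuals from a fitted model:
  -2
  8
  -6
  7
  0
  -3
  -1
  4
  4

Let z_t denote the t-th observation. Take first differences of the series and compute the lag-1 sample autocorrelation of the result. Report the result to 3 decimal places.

-0.704

First differences Δz: 10, -14, 13, -7, -3, 2, 5, 0
Mean of differences = 0.7500
Numerator Σ(Δz_t−Δz̄)(Δz_{t+1}−Δz̄) = -385.5625
Denominator Σ(Δz_t−Δz̄)² = 547.5000
r_1(Δz) = -385.5625 / 547.5000 = -0.704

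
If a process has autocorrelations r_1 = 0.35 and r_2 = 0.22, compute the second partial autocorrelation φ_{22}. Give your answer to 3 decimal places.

0.111

φ_{22} = (r_2 − r_1²) / (1 − r_1²)
r_1² = (0.35)² = 0.1225
Numerator = 0.22 − 0.1225 = 0.0975; denominator = 1 − 0.1225 = 0.8775
φ_{22} = 0.0975 / 0.8775 = 0.111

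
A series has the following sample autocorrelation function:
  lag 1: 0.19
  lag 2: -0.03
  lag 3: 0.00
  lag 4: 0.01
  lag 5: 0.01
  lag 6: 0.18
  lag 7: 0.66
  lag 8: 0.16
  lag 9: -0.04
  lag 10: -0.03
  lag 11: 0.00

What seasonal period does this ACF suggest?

The largest autocorrelation is r_7 = 0.66; the remaining lags stay at or below 0.19.
The dominant spike at lag 7 indicates a seasonal period of 7.

7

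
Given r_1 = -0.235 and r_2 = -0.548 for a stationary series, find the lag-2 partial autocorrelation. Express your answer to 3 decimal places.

φ_{22} = (r_2 − r_1²) / (1 − r_1²)
r_1² = (-0.235)² = 0.055225
Numerator = -0.548 − 0.0552 = -0.6032; denominator = 1 − 0.0552 = 0.9448
φ_{22} = -0.6032 / 0.9448 = -0.638

-0.638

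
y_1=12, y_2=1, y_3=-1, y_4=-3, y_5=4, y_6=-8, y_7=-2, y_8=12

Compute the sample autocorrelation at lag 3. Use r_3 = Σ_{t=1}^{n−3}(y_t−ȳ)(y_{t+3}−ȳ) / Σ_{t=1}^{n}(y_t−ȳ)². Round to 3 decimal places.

Mean ȳ = (12 + 1 − 1 − 3 + 4 − 8 − 2 + 12)/8 = 1.8750
Deviations from mean: 10.1250, -0.8750, -2.8750, -4.8750, 2.1250, -9.8750, -3.8750, 10.1250
Numerator Σ_{t=1}^{5}(y_t−ȳ)(y_{t+3}−ȳ) = 17.5781
Denominator Σ(y_t−ȳ)² = 354.8750
r_3 = 17.5781 / 354.8750 = 0.050

0.050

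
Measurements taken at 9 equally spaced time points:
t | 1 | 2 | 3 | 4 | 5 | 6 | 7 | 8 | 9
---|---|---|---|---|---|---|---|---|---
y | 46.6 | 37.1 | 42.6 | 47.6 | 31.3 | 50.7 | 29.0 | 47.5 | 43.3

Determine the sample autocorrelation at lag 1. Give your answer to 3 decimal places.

-0.759

Mean ȳ = (46.6 + 37.1 + 42.6 + 47.6 + 31.3 + 50.7 + 29.0 + 47.5 + 43.3)/9 = 41.7444
Numerator Σ_{t=1}^{8}(y_t−ȳ)(y_{t+1}−ȳ) = -354.7409
Denominator Σ(y_t−ȳ)² = 467.4222
r_1 = -354.7409 / 467.4222 = -0.759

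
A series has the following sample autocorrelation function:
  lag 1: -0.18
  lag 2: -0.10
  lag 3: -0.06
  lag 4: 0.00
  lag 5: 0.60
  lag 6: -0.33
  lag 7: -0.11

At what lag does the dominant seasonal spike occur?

The largest autocorrelation is r_5 = 0.60; the remaining lags stay at or below 0.00.
The dominant spike at lag 5 indicates a seasonal period of 5.

5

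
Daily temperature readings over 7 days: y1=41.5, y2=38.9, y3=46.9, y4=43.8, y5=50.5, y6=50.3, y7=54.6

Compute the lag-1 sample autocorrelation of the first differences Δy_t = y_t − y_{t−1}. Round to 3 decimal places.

-0.853

First differences Δy: -2.6, 8.0, -3.1, 6.7, -0.2, 4.3
Mean of differences = 2.1833
Numerator Σ(Δy_t−Δȳ)(Δy_{t+1}−Δȳ) = -98.2269
Denominator Σ(Δy_t−Δȳ)² = 115.1883
r_1(Δy) = -98.2269 / 115.1883 = -0.853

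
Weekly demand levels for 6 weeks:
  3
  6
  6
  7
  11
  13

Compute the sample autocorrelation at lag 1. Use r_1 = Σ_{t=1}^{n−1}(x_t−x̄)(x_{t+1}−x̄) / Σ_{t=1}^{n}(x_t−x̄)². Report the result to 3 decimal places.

0.404

Mean x̄ = (3 + 6 + 6 + 7 + 11 + 13)/6 = 7.6667
Deviations from mean: -4.6667, -1.6667, -1.6667, -0.6667, 3.3333, 5.3333
Σ(x_t−x̄)(x_{t+1}−x̄) = (7.7778) + (2.7778) + (1.1111) + (-2.2222) + (17.7778) = 27.2222
Denominator Σ(x_t−x̄)² = 67.3333
r_1 = 27.2222 / 67.3333 = 0.404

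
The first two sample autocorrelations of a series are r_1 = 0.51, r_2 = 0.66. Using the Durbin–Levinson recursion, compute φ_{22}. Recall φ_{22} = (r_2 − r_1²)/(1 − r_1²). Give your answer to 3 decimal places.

0.540

φ_{22} = (r_2 − r_1²) / (1 − r_1²)
r_1² = (0.51)² = 0.2601
Numerator = 0.66 − 0.2601 = 0.3999; denominator = 1 − 0.2601 = 0.7399
φ_{22} = 0.3999 / 0.7399 = 0.540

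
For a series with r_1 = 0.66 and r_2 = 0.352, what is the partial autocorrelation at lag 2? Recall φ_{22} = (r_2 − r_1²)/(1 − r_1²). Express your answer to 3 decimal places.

-0.148

φ_{22} = (r_2 − r_1²) / (1 − r_1²)
r_1² = (0.66)² = 0.4356
Numerator = 0.352 − 0.4356 = -0.0836; denominator = 1 − 0.4356 = 0.5644
φ_{22} = -0.0836 / 0.5644 = -0.148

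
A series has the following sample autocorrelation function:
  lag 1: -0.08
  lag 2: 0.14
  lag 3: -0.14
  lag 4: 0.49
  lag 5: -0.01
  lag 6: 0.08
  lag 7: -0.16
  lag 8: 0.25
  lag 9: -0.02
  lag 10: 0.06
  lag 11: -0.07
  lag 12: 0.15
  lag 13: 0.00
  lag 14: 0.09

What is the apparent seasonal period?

The largest autocorrelation is r_4 = 0.49, with weaker echoes at lags 8 (0.25) and 12 (0.15); the remaining lags stay at or below 0.14.
The dominant spike at lag 4 indicates a seasonal period of 4.

4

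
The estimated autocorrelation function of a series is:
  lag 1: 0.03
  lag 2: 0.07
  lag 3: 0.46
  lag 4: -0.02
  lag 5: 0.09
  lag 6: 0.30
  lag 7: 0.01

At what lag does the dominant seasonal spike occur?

3

The largest autocorrelation is r_3 = 0.46, with a weaker echo at lag 6 (0.30); the remaining lags stay at or below 0.09.
The dominant spike at lag 3 indicates a seasonal period of 3.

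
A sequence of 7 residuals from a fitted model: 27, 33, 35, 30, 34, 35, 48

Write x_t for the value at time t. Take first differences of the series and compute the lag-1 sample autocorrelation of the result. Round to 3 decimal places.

First differences Δx: 6, 2, -5, 4, 1, 13
Mean of differences = 3.5000
Numerator Σ(Δx_t−Δx̄)(Δx_{t+1}−Δx̄) = -20.2500
Denominator Σ(Δx_t−Δx̄)² = 177.5000
r_1(Δx) = -20.2500 / 177.5000 = -0.114

-0.114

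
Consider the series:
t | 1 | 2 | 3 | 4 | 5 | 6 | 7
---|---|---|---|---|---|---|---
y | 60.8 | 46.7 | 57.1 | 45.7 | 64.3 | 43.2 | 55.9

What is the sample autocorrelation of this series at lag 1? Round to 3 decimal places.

Mean ȳ = (60.8 + 46.7 + 57.1 + 45.7 + 64.3 + 43.2 + 55.9)/7 = 53.3857
Deviations from mean: 7.4143, -6.6857, 3.7143, -7.6857, 10.9143, -10.1857, 2.5143
Numerator Σ_{t=1}^{6}(y_t−ȳ)(y_{t+1}−ȳ) = -323.6131
Denominator Σ(y_t−ȳ)² = 401.7286
r_1 = -323.6131 / 401.7286 = -0.806

-0.806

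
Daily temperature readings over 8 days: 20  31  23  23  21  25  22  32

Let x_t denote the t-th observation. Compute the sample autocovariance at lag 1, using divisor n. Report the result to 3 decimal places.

Mean x̄ = (20 + 31 + 23 + 23 + 21 + 25 + 22 + 32)/8 = 24.6250
Deviations: -4.6250, 6.3750, -1.6250, -1.6250, -3.6250, 0.3750, -2.6250, 7.3750
Σ_{t=1}^{7}(x_t−x̄)(x_{t+1}−x̄) = -53.0156
γ_1 = -53.0156 / 8 = -6.627

-6.627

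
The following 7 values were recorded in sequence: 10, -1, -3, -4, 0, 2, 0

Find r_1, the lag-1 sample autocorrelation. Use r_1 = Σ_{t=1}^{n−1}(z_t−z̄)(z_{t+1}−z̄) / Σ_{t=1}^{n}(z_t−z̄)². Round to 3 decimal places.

0.063

Mean z̄ = (10 − 1 − 3 − 4 + 0 + 2 + 0)/7 = 0.5714
Σ(z_t−z̄)(z_{t+1}−z̄) = (-14.8163) + (5.6122) + (16.3265) + (2.6122) + (-0.8163) + (-0.8163) = 8.1020
Denominator Σ(z_t−z̄)² = 127.7143
r_1 = 8.1020 / 127.7143 = 0.063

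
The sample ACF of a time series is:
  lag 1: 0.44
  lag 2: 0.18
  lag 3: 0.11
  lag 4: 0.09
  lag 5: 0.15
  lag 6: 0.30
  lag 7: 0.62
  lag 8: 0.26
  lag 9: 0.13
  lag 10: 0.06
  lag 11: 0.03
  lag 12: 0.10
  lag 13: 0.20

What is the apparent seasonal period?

7

The largest autocorrelation is r_7 = 0.62; the remaining lags stay at or below 0.44. The elevated value at lag 1 (0.44), dropping to 0.18 at lag 2, reflects decaying short-term dependence rather than seasonality.
The dominant spike at lag 7 indicates a seasonal period of 7.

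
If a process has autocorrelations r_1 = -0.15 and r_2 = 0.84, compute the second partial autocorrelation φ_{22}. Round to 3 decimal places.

0.836

φ_{22} = (r_2 − r_1²) / (1 − r_1²)
r_1² = (-0.15)² = 0.0225
Numerator = 0.84 − 0.0225 = 0.8175; denominator = 1 − 0.0225 = 0.9775
φ_{22} = 0.8175 / 0.9775 = 0.836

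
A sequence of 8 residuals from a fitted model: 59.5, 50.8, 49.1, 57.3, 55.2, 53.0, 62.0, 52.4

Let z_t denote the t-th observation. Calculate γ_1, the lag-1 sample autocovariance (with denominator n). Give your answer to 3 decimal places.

-5.008

Mean z̄ = (59.5 + 50.8 + 49.1 + 57.3 + 55.2 + 53.0 + 62.0 + 52.4)/8 = 54.9125
Σ_{t=1}^{7}(z_t−z̄)(z_{t+1}−z̄) = -40.0652
γ_1 = -40.0652 / 8 = -5.008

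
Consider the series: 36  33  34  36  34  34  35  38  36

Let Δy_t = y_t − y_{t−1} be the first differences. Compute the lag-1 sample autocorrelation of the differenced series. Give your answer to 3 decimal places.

-0.250

First differences Δy: -3, 1, 2, -2, 0, 1, 3, -2
Mean of differences = 0.0000
Numerator Σ(Δy_t−Δȳ)(Δy_{t+1}−Δȳ) = -8.0000
Denominator Σ(Δy_t−Δȳ)² = 32.0000
r_1(Δy) = -8.0000 / 32.0000 = -0.250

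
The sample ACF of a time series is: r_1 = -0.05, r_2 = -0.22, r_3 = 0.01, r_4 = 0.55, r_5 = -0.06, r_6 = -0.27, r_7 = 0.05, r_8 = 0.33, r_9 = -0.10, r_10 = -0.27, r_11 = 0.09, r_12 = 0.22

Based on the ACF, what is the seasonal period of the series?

The largest autocorrelation is r_4 = 0.55, with weaker echoes at lags 8 (0.33) and 12 (0.22); the remaining lags stay at or below 0.09.
The dominant spike at lag 4 indicates a seasonal period of 4.

4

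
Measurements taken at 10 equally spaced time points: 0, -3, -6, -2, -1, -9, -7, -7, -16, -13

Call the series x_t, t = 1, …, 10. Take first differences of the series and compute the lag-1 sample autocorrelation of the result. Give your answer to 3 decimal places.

First differences Δx: -3, -3, 4, 1, -8, 2, 0, -9, 3
Mean of differences = -1.4444
Numerator Σ(Δx_t−Δx̄)(Δx_{t+1}−Δx̄) = -70.8642
Denominator Σ(Δx_t−Δx̄)² = 174.2222
r_1(Δx) = -70.8642 / 174.2222 = -0.407

-0.407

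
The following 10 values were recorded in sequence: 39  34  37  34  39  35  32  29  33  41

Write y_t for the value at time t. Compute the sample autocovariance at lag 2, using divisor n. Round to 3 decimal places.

Mean ȳ = (39 + 34 + 37 + 34 + 39 + 35 + 32 + 29 + 33 + 41)/10 = 35.3000
Σ_{t=1}^{8}(y_t−ȳ)(y_{t+2}−ȳ) = -23.9800
γ_2 = -23.9800 / 10 = -2.398

-2.398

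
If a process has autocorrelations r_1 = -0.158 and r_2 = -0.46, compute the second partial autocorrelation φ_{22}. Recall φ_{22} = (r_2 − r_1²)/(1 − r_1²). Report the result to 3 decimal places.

φ_{22} = (r_2 − r_1²) / (1 − r_1²)
r_1² = (-0.158)² = 0.024964
Numerator = -0.46 − 0.0250 = -0.4850; denominator = 1 − 0.0250 = 0.9750
φ_{22} = -0.4850 / 0.9750 = -0.497

-0.497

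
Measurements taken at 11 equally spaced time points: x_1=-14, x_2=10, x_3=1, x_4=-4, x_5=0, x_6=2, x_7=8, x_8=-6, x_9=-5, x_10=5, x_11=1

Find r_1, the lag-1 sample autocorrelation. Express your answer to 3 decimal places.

-0.329

Mean x̄ = (-14 + 10 + 1 − 4 + 0 + 2 + 8 − 6 − 5 + 5 + 1)/11 = -0.1818
Numerator Σ_{t=1}^{10}(x_t−x̄)(x_{t+1}−x̄) = -154.0331
Denominator Σ(x_t−x̄)² = 467.6364
r_1 = -154.0331 / 467.6364 = -0.329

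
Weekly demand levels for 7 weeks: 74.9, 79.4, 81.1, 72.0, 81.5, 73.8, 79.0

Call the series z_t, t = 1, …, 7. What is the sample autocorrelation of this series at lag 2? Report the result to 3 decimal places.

0.248

Mean z̄ = (74.9 + 79.4 + 81.1 + 72.0 + 81.5 + 73.8 + 79.0)/7 = 77.3857
Deviations from mean: -2.4857, 2.0143, 3.7143, -5.3857, 4.1143, -3.5857, 1.6143
Σ(z_t−z̄)(z_{t+2}−z̄) = (-9.2327) + (-10.8484) + (15.2816) + (19.3116) + (6.6416) = 21.1539
Denominator Σ(z_t−z̄)² = 85.4286
r_2 = 21.1539 / 85.4286 = 0.248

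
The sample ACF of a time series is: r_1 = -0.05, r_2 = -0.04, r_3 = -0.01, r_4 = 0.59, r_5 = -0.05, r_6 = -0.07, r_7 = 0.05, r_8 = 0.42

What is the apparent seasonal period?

The largest autocorrelation is r_4 = 0.59, with a weaker echo at lag 8 (0.42); the remaining lags stay at or below 0.05.
The dominant spike at lag 4 indicates a seasonal period of 4.

4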